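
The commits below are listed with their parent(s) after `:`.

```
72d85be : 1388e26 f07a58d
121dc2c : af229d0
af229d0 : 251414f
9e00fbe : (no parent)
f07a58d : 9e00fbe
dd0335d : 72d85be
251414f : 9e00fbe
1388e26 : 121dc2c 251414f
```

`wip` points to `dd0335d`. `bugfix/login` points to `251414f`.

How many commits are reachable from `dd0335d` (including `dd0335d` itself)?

8

Walking parent pointers from dd0335d: reachable set = {121dc2c, 1388e26, 251414f, 72d85be, 9e00fbe, af229d0, dd0335d, f07a58d}.
That is 8 commits.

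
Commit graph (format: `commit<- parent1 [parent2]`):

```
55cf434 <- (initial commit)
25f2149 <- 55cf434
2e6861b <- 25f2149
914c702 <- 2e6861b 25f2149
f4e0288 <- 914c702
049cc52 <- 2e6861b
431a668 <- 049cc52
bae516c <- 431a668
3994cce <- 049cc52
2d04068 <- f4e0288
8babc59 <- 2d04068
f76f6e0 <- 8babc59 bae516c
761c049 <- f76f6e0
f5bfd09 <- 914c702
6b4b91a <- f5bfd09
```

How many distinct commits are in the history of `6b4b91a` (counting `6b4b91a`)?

Walking parent pointers from 6b4b91a: reachable set = {25f2149, 2e6861b, 55cf434, 6b4b91a, 914c702, f5bfd09}.
That is 6 commits.

6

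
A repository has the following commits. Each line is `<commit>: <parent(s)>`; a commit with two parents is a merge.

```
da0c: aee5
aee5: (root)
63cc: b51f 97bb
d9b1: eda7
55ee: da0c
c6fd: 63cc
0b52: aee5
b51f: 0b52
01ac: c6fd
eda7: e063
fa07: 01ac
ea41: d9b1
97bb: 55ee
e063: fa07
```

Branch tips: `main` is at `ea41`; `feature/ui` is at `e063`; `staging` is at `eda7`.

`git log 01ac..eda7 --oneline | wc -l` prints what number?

Reachable from eda7: {01ac, 0b52, 55ee, 63cc, 97bb, aee5, b51f, c6fd, da0c, e063, eda7, fa07}.
Reachable from 01ac: {01ac, 0b52, 55ee, 63cc, 97bb, aee5, b51f, c6fd, da0c}.
In eda7's history but not 01ac's: {e063, eda7, fa07} — 3 commits.

3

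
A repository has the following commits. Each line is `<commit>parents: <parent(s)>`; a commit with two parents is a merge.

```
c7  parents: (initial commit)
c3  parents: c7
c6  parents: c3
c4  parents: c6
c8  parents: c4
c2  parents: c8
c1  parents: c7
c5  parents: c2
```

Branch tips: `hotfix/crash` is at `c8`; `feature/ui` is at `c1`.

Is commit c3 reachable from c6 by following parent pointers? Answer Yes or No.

Ancestors of c6 (commits reachable by following parents): {c3, c6, c7}.
c3 is in that set, so it is an ancestor of c6.

Yes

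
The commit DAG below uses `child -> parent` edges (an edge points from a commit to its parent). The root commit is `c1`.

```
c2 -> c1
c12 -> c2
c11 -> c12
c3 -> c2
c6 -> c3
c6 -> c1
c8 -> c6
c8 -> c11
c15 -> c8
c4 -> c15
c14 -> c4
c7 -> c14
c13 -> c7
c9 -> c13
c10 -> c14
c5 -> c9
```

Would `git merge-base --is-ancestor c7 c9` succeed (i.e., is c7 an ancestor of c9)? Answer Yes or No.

Ancestors of c9 (commits reachable by following parents): {c1, c11, c12, c13, c14, c15, c2, c3, c4, c6, c7, c8, c9}.
c7 is in that set, so it is an ancestor of c9.

Yes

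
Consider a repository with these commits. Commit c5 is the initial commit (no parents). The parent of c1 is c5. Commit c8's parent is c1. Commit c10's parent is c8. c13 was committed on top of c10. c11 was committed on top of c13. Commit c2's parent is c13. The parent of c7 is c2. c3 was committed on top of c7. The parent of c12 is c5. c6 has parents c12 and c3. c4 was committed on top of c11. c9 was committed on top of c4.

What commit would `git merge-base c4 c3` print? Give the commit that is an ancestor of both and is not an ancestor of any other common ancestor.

Ancestors of c4: {c1, c10, c11, c13, c4, c5, c8}.
Ancestors of c3: {c1, c10, c13, c2, c3, c5, c7, c8}.
Common ancestors: {c1, c10, c13, c5, c8}.
Among these, c13 is not an ancestor of any other common ancestor — it is the merge base.

c13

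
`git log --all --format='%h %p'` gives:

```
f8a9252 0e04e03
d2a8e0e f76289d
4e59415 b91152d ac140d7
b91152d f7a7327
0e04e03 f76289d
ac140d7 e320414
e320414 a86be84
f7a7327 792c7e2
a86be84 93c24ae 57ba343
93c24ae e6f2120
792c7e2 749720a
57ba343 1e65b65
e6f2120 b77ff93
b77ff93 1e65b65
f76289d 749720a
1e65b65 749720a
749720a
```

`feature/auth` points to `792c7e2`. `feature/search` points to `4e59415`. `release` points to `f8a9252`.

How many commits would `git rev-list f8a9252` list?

4

Walking parent pointers from f8a9252: reachable set = {0e04e03, 749720a, f76289d, f8a9252}.
That is 4 commits.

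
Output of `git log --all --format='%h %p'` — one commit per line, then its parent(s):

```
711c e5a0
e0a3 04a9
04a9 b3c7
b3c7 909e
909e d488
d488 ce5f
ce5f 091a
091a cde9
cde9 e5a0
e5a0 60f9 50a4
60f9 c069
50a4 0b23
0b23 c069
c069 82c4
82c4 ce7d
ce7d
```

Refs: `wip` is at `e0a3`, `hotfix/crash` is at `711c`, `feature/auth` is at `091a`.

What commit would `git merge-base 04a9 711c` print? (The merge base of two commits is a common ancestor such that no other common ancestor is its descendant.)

e5a0

Ancestors of 04a9: {04a9, 091a, 0b23, 50a4, 60f9, 82c4, 909e, b3c7, c069, cde9, ce5f, ce7d, d488, e5a0}.
Ancestors of 711c: {0b23, 50a4, 60f9, 711c, 82c4, c069, ce7d, e5a0}.
Common ancestors: {0b23, 50a4, 60f9, 82c4, c069, ce7d, e5a0}.
Among these, e5a0 is not an ancestor of any other common ancestor — it is the merge base.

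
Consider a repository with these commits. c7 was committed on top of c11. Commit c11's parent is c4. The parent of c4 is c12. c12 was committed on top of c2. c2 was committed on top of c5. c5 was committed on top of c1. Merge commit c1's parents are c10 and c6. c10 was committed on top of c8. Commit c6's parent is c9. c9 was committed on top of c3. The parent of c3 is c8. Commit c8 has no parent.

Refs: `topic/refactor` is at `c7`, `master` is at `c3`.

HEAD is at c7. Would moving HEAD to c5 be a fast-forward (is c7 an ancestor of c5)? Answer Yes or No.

No

A fast-forward from c7 to c5 is possible iff c7 is an ancestor of c5.
Ancestors of c5: {c1, c10, c3, c5, c6, c8, c9}.
c7 is not among them, so fast-forward is not possible.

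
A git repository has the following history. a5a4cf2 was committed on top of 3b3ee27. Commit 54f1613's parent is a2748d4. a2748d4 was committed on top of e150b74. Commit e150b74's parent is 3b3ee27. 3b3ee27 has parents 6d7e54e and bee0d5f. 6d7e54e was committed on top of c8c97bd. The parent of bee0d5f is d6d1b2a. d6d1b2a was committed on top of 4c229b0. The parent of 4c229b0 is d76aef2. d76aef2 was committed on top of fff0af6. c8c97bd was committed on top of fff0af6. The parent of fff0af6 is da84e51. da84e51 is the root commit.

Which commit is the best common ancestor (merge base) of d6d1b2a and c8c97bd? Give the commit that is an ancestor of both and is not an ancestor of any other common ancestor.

Ancestors of d6d1b2a: {4c229b0, d6d1b2a, d76aef2, da84e51, fff0af6}.
Ancestors of c8c97bd: {c8c97bd, da84e51, fff0af6}.
Common ancestors: {da84e51, fff0af6}.
Among these, fff0af6 is not an ancestor of any other common ancestor — it is the merge base.

fff0af6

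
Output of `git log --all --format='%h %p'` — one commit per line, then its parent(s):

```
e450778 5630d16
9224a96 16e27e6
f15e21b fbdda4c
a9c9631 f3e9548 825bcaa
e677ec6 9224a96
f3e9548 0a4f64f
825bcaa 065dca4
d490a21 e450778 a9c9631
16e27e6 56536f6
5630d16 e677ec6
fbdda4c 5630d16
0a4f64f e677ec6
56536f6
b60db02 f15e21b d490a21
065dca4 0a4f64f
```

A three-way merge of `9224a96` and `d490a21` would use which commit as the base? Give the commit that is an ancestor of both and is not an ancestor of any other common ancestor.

Ancestors of 9224a96: {16e27e6, 56536f6, 9224a96}.
Ancestors of d490a21: {065dca4, 0a4f64f, 16e27e6, 5630d16, 56536f6, 825bcaa, 9224a96, a9c9631, d490a21, e450778, e677ec6, f3e9548}.
Common ancestors: {16e27e6, 56536f6, 9224a96}.
Among these, 9224a96 is not an ancestor of any other common ancestor — it is the merge base.

9224a96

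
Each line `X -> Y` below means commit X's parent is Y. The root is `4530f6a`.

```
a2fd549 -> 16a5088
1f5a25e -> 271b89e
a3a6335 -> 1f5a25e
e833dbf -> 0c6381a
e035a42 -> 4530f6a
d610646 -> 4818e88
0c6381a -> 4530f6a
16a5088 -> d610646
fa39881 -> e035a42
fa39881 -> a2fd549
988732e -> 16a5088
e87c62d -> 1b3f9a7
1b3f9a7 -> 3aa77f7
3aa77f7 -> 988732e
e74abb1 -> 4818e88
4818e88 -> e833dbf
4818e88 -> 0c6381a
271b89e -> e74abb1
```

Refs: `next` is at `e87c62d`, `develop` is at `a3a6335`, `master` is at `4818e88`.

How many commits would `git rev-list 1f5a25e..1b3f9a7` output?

Reachable from 1b3f9a7: {0c6381a, 16a5088, 1b3f9a7, 3aa77f7, 4530f6a, 4818e88, 988732e, d610646, e833dbf}.
Reachable from 1f5a25e: {0c6381a, 1f5a25e, 271b89e, 4530f6a, 4818e88, e74abb1, e833dbf}.
In 1b3f9a7's history but not 1f5a25e's: {16a5088, 1b3f9a7, 3aa77f7, 988732e, d610646} — 5 commits.

5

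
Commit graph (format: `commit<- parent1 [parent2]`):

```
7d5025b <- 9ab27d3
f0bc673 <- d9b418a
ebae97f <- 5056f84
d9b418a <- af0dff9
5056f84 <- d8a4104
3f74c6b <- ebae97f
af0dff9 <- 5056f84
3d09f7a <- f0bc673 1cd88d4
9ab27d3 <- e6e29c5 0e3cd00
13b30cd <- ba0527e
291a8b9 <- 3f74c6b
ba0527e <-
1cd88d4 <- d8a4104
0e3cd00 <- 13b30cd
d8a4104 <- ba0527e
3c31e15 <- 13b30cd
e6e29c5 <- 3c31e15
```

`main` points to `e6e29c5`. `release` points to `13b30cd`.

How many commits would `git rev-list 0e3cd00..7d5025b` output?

4

Reachable from 7d5025b: {0e3cd00, 13b30cd, 3c31e15, 7d5025b, 9ab27d3, ba0527e, e6e29c5}.
Reachable from 0e3cd00: {0e3cd00, 13b30cd, ba0527e}.
In 7d5025b's history but not 0e3cd00's: {3c31e15, 7d5025b, 9ab27d3, e6e29c5} — 4 commits.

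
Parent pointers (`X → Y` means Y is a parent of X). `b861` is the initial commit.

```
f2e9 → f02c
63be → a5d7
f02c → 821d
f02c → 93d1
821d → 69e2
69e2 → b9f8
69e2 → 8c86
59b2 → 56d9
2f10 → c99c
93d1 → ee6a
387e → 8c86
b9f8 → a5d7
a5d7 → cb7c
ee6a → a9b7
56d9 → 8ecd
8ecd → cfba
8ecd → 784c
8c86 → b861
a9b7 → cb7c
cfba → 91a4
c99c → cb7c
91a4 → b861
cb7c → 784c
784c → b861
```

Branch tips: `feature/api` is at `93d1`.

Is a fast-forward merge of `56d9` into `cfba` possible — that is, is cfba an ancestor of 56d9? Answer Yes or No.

A fast-forward from cfba to 56d9 is possible iff cfba is an ancestor of 56d9.
Ancestors of 56d9: {56d9, 784c, 8ecd, 91a4, b861, cfba}.
cfba is among them, so fast-forward is possible.

Yes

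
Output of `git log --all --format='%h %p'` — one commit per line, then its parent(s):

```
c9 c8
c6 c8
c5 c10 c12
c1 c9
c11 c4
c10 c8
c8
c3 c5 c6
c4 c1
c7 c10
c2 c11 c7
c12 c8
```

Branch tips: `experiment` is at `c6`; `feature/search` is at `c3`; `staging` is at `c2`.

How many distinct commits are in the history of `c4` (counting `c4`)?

4

Walking parent pointers from c4: reachable set = {c1, c4, c8, c9}.
That is 4 commits.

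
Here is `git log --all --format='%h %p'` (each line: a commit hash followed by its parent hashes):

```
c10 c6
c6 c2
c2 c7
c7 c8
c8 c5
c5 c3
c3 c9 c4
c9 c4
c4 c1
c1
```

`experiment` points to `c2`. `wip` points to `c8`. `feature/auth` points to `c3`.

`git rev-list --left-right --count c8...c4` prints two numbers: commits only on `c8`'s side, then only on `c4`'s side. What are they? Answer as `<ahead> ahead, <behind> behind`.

Reachable from c8: {c1, c3, c4, c5, c8, c9}.
Reachable from c4: {c1, c4}.
Only in c8's history (ahead): {c3, c5, c8, c9} — 4.
Only in c4's history (behind): {} — 0.

4 ahead, 0 behind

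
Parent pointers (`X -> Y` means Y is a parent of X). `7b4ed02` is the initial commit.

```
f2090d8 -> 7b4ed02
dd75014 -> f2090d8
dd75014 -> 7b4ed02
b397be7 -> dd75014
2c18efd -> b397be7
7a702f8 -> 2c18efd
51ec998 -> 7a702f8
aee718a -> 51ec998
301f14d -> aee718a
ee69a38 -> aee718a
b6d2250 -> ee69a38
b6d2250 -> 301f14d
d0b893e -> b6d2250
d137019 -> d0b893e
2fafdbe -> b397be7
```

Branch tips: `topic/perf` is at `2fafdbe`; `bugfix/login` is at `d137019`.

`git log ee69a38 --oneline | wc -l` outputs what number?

Walking parent pointers from ee69a38: reachable set = {2c18efd, 51ec998, 7a702f8, 7b4ed02, aee718a, b397be7, dd75014, ee69a38, f2090d8}.
That is 9 commits.

9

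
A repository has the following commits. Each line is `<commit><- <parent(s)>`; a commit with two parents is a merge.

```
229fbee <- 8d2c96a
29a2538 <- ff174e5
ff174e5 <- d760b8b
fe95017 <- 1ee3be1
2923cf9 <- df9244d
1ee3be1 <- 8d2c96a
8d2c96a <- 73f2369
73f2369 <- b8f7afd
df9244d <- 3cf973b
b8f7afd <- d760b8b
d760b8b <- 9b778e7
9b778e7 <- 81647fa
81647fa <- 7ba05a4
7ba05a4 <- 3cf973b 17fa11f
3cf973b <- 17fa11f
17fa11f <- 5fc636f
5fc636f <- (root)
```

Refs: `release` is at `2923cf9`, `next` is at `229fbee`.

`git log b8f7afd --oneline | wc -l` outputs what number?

8

Walking parent pointers from b8f7afd: reachable set = {17fa11f, 3cf973b, 5fc636f, 7ba05a4, 81647fa, 9b778e7, b8f7afd, d760b8b}.
That is 8 commits.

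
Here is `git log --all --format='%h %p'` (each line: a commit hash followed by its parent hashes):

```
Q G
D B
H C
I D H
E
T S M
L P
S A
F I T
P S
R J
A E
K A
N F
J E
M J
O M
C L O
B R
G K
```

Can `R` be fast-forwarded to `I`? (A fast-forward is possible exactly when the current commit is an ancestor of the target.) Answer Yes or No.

Yes

A fast-forward from R to I is possible iff R is an ancestor of I.
Ancestors of I: {A, B, C, D, E, H, I, J, L, M, O, P, R, S}.
R is among them, so fast-forward is possible.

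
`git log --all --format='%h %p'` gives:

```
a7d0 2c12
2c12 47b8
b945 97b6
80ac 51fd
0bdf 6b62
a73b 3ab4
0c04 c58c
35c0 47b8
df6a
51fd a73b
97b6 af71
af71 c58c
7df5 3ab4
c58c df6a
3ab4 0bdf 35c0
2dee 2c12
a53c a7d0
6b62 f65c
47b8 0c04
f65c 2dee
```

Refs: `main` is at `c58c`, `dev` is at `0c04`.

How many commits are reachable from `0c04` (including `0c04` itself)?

3

Walking parent pointers from 0c04: reachable set = {0c04, c58c, df6a}.
That is 3 commits.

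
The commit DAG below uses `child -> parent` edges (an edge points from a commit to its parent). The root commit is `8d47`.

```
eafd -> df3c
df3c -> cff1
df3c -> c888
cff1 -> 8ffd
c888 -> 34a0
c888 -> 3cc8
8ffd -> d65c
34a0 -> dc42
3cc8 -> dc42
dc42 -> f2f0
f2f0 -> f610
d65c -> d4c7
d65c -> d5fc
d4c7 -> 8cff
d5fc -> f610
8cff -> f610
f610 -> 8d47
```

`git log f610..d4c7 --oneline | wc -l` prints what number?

2

Reachable from d4c7: {8cff, 8d47, d4c7, f610}.
Reachable from f610: {8d47, f610}.
In d4c7's history but not f610's: {8cff, d4c7} — 2 commits.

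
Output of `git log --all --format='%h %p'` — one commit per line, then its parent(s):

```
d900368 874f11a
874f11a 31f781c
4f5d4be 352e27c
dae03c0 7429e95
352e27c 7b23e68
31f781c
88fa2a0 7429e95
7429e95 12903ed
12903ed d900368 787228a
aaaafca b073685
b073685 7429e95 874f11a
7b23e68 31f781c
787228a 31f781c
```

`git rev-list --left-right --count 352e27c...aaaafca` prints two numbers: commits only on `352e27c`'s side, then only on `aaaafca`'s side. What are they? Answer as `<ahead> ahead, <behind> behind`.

2 ahead, 7 behind

Reachable from 352e27c: {31f781c, 352e27c, 7b23e68}.
Reachable from aaaafca: {12903ed, 31f781c, 7429e95, 787228a, 874f11a, aaaafca, b073685, d900368}.
Only in 352e27c's history (ahead): {352e27c, 7b23e68} — 2.
Only in aaaafca's history (behind): {12903ed, 7429e95, 787228a, 874f11a, aaaafca, b073685, d900368} — 7.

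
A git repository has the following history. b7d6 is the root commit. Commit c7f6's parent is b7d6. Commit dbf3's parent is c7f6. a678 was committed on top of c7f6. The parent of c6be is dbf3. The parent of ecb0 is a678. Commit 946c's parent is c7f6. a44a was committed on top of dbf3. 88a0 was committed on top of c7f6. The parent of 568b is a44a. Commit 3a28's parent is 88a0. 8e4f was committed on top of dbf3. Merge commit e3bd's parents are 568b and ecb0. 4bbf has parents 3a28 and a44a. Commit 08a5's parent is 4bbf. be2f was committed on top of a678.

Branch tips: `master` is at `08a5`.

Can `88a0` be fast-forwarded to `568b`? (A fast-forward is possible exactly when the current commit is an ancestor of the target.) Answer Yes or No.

A fast-forward from 88a0 to 568b is possible iff 88a0 is an ancestor of 568b.
Ancestors of 568b: {568b, a44a, b7d6, c7f6, dbf3}.
88a0 is not among them, so fast-forward is not possible.

No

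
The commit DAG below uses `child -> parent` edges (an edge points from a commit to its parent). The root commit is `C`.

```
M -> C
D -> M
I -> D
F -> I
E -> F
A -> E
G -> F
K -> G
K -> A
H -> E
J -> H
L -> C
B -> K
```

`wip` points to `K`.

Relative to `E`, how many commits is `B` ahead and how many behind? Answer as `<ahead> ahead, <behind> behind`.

4 ahead, 0 behind

Reachable from B: {A, B, C, D, E, F, G, I, K, M}.
Reachable from E: {C, D, E, F, I, M}.
Only in B's history (ahead): {A, B, G, K} — 4.
Only in E's history (behind): {} — 0.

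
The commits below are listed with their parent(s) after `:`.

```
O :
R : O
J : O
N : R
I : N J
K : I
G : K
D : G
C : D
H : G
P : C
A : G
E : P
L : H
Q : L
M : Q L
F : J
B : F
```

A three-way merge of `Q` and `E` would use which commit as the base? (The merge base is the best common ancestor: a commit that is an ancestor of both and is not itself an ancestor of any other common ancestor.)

Ancestors of Q: {G, H, I, J, K, L, N, O, Q, R}.
Ancestors of E: {C, D, E, G, I, J, K, N, O, P, R}.
Common ancestors: {G, I, J, K, N, O, R}.
Among these, G is not an ancestor of any other common ancestor — it is the merge base.

G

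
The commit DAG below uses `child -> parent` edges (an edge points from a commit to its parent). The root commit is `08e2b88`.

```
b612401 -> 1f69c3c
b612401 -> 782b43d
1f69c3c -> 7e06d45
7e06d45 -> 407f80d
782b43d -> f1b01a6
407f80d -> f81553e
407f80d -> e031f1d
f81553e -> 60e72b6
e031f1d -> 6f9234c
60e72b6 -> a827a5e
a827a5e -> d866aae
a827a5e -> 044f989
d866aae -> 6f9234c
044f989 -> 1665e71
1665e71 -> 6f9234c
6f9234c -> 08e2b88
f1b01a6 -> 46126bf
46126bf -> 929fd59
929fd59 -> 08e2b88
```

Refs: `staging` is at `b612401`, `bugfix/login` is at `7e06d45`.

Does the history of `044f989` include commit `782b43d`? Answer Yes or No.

Ancestors of 044f989: {044f989, 08e2b88, 1665e71, 6f9234c}.
782b43d is not in that set, so it is not an ancestor of 044f989.

No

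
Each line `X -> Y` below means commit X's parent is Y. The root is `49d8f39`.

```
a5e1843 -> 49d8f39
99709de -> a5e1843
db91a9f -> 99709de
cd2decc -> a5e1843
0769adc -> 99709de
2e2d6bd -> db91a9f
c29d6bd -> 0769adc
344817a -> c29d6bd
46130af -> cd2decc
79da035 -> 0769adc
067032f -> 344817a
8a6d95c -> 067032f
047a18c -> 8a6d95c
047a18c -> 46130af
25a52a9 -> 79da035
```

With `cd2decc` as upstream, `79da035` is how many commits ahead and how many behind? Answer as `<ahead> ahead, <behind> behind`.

Reachable from 79da035: {0769adc, 49d8f39, 79da035, 99709de, a5e1843}.
Reachable from cd2decc: {49d8f39, a5e1843, cd2decc}.
Only in 79da035's history (ahead): {0769adc, 79da035, 99709de} — 3.
Only in cd2decc's history (behind): {cd2decc} — 1.

3 ahead, 1 behind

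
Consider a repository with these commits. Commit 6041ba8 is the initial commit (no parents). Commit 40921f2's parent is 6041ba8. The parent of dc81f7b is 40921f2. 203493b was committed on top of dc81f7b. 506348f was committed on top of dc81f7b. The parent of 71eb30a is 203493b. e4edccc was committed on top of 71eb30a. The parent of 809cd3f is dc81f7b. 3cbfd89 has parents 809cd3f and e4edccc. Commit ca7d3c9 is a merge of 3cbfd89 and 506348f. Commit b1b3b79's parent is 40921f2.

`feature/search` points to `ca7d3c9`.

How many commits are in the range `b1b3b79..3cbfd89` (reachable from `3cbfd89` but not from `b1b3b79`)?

Reachable from 3cbfd89: {203493b, 3cbfd89, 40921f2, 6041ba8, 71eb30a, 809cd3f, dc81f7b, e4edccc}.
Reachable from b1b3b79: {40921f2, 6041ba8, b1b3b79}.
In 3cbfd89's history but not b1b3b79's: {203493b, 3cbfd89, 71eb30a, 809cd3f, dc81f7b, e4edccc} — 6 commits.

6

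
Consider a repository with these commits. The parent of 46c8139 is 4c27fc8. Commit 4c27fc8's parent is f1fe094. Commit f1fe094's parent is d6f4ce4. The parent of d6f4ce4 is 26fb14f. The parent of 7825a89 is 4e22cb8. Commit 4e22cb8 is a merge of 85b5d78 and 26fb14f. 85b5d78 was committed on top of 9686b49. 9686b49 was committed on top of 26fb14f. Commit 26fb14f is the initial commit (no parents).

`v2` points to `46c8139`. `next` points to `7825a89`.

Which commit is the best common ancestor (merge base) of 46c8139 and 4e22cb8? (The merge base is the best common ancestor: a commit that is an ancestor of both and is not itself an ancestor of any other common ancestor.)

26fb14f

Ancestors of 46c8139: {26fb14f, 46c8139, 4c27fc8, d6f4ce4, f1fe094}.
Ancestors of 4e22cb8: {26fb14f, 4e22cb8, 85b5d78, 9686b49}.
Common ancestors: {26fb14f}.
The only common ancestor is 26fb14f, so it is the merge base.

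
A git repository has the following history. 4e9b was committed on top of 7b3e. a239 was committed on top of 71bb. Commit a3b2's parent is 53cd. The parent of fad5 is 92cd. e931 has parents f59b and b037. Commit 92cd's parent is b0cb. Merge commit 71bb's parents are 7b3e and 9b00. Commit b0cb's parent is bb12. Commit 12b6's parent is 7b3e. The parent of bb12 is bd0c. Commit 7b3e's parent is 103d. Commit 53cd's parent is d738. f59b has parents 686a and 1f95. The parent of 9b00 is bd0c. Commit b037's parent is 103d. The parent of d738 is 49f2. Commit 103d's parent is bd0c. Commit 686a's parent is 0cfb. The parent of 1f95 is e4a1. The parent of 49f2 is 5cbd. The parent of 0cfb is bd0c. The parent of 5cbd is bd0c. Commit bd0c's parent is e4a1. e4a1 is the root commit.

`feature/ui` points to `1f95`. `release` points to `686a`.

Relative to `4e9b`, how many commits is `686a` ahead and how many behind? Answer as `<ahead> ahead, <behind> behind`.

2 ahead, 3 behind

Reachable from 686a: {0cfb, 686a, bd0c, e4a1}.
Reachable from 4e9b: {103d, 4e9b, 7b3e, bd0c, e4a1}.
Only in 686a's history (ahead): {0cfb, 686a} — 2.
Only in 4e9b's history (behind): {103d, 4e9b, 7b3e} — 3.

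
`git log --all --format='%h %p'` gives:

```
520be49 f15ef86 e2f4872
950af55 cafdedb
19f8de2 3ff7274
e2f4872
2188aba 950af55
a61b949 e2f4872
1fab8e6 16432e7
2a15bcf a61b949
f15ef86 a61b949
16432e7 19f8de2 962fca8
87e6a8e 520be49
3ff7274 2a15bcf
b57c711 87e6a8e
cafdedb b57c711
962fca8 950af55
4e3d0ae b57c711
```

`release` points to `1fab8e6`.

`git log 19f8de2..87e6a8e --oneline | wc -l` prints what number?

3

Reachable from 87e6a8e: {520be49, 87e6a8e, a61b949, e2f4872, f15ef86}.
Reachable from 19f8de2: {19f8de2, 2a15bcf, 3ff7274, a61b949, e2f4872}.
In 87e6a8e's history but not 19f8de2's: {520be49, 87e6a8e, f15ef86} — 3 commits.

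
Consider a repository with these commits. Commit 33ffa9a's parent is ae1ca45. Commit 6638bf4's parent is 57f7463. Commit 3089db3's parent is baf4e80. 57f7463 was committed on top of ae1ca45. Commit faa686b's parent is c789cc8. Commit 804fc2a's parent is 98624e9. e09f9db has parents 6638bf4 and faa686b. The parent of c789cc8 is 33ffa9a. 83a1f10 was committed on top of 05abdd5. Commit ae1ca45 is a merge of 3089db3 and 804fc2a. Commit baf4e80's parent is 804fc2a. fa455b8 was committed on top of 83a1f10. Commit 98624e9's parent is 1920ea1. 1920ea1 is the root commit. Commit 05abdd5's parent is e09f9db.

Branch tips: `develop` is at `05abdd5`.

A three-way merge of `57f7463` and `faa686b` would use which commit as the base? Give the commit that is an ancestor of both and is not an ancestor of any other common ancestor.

ae1ca45

Ancestors of 57f7463: {1920ea1, 3089db3, 57f7463, 804fc2a, 98624e9, ae1ca45, baf4e80}.
Ancestors of faa686b: {1920ea1, 3089db3, 33ffa9a, 804fc2a, 98624e9, ae1ca45, baf4e80, c789cc8, faa686b}.
Common ancestors: {1920ea1, 3089db3, 804fc2a, 98624e9, ae1ca45, baf4e80}.
Among these, ae1ca45 is not an ancestor of any other common ancestor — it is the merge base.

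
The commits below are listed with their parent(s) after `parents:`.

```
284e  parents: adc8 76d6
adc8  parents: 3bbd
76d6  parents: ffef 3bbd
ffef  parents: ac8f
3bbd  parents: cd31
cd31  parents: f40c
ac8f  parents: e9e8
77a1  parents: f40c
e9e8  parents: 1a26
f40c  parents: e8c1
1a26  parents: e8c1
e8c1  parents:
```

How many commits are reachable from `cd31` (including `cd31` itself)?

Walking parent pointers from cd31: reachable set = {cd31, e8c1, f40c}.
That is 3 commits.

3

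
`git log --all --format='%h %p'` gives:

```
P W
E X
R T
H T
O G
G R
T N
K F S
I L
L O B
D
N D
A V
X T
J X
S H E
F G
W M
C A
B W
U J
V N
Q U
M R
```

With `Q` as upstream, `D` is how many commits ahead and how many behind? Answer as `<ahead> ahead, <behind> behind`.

0 ahead, 6 behind

Reachable from D: {D}.
Reachable from Q: {D, J, N, Q, T, U, X}.
Only in D's history (ahead): {} — 0.
Only in Q's history (behind): {J, N, Q, T, U, X} — 6.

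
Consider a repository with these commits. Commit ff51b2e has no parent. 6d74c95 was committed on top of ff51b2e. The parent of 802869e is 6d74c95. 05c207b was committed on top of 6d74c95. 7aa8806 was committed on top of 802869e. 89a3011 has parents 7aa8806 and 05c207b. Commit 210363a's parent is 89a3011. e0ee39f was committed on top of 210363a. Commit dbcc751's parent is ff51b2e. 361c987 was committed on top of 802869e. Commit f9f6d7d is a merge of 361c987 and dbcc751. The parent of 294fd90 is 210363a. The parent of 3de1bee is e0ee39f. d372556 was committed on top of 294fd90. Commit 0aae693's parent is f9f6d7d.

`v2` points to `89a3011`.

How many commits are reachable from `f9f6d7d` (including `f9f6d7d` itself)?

6

Walking parent pointers from f9f6d7d: reachable set = {361c987, 6d74c95, 802869e, dbcc751, f9f6d7d, ff51b2e}.
That is 6 commits.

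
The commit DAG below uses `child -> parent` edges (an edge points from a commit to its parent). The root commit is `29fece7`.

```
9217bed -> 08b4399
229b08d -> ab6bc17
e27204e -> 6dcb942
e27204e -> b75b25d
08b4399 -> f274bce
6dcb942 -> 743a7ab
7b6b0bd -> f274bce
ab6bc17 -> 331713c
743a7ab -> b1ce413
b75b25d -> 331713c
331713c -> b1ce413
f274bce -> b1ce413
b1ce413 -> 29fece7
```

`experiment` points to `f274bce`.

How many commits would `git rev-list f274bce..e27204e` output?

5

Reachable from e27204e: {29fece7, 331713c, 6dcb942, 743a7ab, b1ce413, b75b25d, e27204e}.
Reachable from f274bce: {29fece7, b1ce413, f274bce}.
In e27204e's history but not f274bce's: {331713c, 6dcb942, 743a7ab, b75b25d, e27204e} — 5 commits.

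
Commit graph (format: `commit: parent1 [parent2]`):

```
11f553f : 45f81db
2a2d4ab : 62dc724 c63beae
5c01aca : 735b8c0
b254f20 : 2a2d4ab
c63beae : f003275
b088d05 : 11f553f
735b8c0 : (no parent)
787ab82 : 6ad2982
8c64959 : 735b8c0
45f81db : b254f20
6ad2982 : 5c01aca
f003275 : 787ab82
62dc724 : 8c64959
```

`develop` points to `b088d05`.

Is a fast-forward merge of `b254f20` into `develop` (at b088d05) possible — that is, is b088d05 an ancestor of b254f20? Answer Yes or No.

No

A fast-forward from b088d05 to b254f20 is possible iff b088d05 is an ancestor of b254f20.
Ancestors of b254f20: {2a2d4ab, 5c01aca, 62dc724, 6ad2982, 735b8c0, 787ab82, 8c64959, b254f20, c63beae, f003275}.
b088d05 is not among them, so fast-forward is not possible.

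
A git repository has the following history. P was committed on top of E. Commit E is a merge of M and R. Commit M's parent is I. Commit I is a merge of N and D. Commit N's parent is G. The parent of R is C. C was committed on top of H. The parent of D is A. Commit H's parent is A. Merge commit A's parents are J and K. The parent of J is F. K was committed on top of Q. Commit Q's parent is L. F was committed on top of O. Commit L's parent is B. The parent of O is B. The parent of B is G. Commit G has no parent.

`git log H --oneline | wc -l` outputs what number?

10

Walking parent pointers from H: reachable set = {A, B, F, G, H, J, K, L, O, Q}.
That is 10 commits.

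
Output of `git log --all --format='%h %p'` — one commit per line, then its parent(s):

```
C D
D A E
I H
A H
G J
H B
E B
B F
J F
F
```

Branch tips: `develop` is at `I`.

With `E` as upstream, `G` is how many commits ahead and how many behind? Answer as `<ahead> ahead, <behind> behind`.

2 ahead, 2 behind

Reachable from G: {F, G, J}.
Reachable from E: {B, E, F}.
Only in G's history (ahead): {G, J} — 2.
Only in E's history (behind): {B, E} — 2.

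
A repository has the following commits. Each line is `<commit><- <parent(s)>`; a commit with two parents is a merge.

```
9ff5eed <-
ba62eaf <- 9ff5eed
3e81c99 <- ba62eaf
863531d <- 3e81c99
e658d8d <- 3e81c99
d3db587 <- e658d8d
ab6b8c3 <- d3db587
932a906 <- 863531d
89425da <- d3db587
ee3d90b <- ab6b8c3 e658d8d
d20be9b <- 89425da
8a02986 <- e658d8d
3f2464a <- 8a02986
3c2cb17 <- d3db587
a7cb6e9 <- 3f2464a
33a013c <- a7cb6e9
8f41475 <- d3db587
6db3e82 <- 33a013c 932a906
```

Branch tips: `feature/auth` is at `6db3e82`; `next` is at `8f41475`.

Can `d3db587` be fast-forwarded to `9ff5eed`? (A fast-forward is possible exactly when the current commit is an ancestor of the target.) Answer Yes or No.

A fast-forward from d3db587 to 9ff5eed is possible iff d3db587 is an ancestor of 9ff5eed.
Ancestors of 9ff5eed: {9ff5eed}.
d3db587 is not among them, so fast-forward is not possible.

No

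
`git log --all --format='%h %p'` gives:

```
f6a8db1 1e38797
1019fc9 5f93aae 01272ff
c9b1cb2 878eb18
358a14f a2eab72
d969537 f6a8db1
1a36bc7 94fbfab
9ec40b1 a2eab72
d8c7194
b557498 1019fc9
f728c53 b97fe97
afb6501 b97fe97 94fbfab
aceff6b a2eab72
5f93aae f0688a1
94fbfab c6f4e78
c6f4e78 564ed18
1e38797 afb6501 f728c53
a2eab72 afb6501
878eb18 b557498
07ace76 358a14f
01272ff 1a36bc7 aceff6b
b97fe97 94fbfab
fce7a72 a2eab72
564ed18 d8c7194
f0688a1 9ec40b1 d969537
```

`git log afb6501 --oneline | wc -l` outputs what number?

6

Walking parent pointers from afb6501: reachable set = {564ed18, 94fbfab, afb6501, b97fe97, c6f4e78, d8c7194}.
That is 6 commits.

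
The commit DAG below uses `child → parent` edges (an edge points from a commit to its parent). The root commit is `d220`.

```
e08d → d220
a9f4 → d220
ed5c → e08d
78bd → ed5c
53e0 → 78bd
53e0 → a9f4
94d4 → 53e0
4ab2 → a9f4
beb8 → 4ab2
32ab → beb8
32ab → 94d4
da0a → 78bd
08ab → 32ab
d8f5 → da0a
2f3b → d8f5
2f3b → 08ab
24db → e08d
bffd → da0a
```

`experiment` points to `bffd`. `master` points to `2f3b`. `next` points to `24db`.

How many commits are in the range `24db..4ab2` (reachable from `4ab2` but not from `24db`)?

Reachable from 4ab2: {4ab2, a9f4, d220}.
Reachable from 24db: {24db, d220, e08d}.
In 4ab2's history but not 24db's: {4ab2, a9f4} — 2 commits.

2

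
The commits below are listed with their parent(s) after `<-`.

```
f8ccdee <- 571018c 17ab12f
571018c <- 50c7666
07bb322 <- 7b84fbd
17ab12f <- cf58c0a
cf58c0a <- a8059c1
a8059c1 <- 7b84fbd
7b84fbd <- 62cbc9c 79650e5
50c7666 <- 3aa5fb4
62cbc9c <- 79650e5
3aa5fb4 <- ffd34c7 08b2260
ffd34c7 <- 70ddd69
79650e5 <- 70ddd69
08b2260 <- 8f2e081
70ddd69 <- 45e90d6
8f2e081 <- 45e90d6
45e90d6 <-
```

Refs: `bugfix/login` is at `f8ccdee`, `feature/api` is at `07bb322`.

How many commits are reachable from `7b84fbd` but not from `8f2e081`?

Reachable from 7b84fbd: {45e90d6, 62cbc9c, 70ddd69, 79650e5, 7b84fbd}.
Reachable from 8f2e081: {45e90d6, 8f2e081}.
In 7b84fbd's history but not 8f2e081's: {62cbc9c, 70ddd69, 79650e5, 7b84fbd} — 4 commits.

4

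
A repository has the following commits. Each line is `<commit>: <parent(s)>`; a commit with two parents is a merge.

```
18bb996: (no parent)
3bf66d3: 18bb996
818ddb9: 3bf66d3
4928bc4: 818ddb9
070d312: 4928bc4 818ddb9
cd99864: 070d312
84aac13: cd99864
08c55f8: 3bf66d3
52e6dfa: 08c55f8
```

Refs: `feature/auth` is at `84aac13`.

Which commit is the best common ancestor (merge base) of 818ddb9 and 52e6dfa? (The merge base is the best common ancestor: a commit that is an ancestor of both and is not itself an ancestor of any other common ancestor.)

3bf66d3

Ancestors of 818ddb9: {18bb996, 3bf66d3, 818ddb9}.
Ancestors of 52e6dfa: {08c55f8, 18bb996, 3bf66d3, 52e6dfa}.
Common ancestors: {18bb996, 3bf66d3}.
Among these, 3bf66d3 is not an ancestor of any other common ancestor — it is the merge base.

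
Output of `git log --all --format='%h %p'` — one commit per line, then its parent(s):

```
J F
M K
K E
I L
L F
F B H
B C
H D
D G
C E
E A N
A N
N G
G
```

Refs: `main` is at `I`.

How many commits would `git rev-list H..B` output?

Reachable from B: {A, B, C, E, G, N}.
Reachable from H: {D, G, H}.
In B's history but not H's: {A, B, C, E, N} — 5 commits.

5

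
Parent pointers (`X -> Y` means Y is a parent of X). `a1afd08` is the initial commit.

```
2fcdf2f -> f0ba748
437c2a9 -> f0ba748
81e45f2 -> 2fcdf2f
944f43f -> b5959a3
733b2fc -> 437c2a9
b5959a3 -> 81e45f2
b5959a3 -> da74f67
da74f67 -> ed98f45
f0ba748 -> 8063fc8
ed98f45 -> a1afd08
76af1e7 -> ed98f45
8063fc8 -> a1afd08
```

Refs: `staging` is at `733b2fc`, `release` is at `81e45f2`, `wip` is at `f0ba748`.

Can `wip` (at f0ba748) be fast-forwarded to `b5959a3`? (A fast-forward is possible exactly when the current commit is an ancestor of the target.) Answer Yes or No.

A fast-forward from f0ba748 to b5959a3 is possible iff f0ba748 is an ancestor of b5959a3.
Ancestors of b5959a3: {2fcdf2f, 8063fc8, 81e45f2, a1afd08, b5959a3, da74f67, ed98f45, f0ba748}.
f0ba748 is among them, so fast-forward is possible.

Yes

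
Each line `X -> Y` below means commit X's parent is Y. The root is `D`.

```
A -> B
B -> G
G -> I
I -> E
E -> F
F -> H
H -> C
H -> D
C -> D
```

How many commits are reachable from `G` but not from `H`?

4

Reachable from G: {C, D, E, F, G, H, I}.
Reachable from H: {C, D, H}.
In G's history but not H's: {E, F, G, I} — 4 commits.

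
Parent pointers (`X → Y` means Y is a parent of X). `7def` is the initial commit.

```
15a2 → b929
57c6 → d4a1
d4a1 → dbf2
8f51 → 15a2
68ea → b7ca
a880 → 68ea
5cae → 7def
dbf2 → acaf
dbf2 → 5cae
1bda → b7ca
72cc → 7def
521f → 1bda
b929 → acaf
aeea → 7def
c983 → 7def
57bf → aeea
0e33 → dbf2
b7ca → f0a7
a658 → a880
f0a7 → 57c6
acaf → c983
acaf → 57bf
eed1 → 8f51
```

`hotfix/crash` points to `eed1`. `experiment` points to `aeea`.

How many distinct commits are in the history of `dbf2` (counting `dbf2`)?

7

Walking parent pointers from dbf2: reachable set = {57bf, 5cae, 7def, acaf, aeea, c983, dbf2}.
That is 7 commits.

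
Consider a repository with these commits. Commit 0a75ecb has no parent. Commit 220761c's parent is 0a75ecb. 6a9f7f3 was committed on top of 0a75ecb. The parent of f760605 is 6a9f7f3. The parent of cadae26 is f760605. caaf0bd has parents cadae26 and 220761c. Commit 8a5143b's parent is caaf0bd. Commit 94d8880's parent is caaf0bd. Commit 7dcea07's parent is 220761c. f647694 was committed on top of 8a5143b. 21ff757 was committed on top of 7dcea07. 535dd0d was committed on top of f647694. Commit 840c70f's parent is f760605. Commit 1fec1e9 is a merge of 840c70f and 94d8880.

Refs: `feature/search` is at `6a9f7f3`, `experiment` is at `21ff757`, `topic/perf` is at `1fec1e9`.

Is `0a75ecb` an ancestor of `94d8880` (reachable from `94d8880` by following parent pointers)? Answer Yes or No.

Yes

Ancestors of 94d8880 (commits reachable by following parents): {0a75ecb, 220761c, 6a9f7f3, 94d8880, caaf0bd, cadae26, f760605}.
0a75ecb is in that set, so it is an ancestor of 94d8880.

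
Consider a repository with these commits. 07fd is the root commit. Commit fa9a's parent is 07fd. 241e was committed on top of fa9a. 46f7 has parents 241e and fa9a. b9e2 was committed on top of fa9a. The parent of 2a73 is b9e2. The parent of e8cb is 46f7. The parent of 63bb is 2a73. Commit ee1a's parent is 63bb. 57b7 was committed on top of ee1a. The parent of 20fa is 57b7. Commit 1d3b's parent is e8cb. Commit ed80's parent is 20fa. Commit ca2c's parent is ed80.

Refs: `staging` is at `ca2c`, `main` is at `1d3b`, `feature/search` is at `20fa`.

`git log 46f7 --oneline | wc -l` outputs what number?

Walking parent pointers from 46f7: reachable set = {07fd, 241e, 46f7, fa9a}.
That is 4 commits.

4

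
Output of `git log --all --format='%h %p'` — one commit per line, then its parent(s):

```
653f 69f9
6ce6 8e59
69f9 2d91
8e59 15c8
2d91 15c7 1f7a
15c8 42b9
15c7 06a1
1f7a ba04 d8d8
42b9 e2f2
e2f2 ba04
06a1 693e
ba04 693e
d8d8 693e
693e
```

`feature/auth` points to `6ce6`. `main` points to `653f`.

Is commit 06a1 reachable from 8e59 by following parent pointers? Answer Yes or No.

No

Ancestors of 8e59: {15c8, 42b9, 693e, 8e59, ba04, e2f2}.
06a1 is not in that set, so it is not an ancestor of 8e59.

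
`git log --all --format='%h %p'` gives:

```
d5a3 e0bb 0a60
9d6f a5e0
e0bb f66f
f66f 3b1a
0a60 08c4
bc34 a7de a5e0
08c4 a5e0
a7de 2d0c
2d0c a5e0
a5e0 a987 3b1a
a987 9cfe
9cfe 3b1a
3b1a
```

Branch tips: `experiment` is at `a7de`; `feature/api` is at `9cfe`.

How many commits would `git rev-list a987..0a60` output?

3

Reachable from 0a60: {08c4, 0a60, 3b1a, 9cfe, a5e0, a987}.
Reachable from a987: {3b1a, 9cfe, a987}.
In 0a60's history but not a987's: {08c4, 0a60, a5e0} — 3 commits.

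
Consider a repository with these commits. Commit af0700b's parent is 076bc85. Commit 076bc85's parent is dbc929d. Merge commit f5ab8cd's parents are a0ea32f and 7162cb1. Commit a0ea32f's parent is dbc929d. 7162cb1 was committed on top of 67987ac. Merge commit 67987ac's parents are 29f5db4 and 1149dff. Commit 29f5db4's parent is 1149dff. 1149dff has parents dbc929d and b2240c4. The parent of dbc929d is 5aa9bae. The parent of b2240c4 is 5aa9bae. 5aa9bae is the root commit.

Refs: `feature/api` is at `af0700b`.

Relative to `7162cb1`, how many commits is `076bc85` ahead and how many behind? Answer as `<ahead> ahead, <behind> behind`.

1 ahead, 5 behind

Reachable from 076bc85: {076bc85, 5aa9bae, dbc929d}.
Reachable from 7162cb1: {1149dff, 29f5db4, 5aa9bae, 67987ac, 7162cb1, b2240c4, dbc929d}.
Only in 076bc85's history (ahead): {076bc85} — 1.
Only in 7162cb1's history (behind): {1149dff, 29f5db4, 67987ac, 7162cb1, b2240c4} — 5.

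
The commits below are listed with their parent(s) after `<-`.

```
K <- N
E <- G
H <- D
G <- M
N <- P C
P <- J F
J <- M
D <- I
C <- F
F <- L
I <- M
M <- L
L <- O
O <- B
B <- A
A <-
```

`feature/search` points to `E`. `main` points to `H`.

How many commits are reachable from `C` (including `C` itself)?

6

Walking parent pointers from C: reachable set = {A, B, C, F, L, O}.
That is 6 commits.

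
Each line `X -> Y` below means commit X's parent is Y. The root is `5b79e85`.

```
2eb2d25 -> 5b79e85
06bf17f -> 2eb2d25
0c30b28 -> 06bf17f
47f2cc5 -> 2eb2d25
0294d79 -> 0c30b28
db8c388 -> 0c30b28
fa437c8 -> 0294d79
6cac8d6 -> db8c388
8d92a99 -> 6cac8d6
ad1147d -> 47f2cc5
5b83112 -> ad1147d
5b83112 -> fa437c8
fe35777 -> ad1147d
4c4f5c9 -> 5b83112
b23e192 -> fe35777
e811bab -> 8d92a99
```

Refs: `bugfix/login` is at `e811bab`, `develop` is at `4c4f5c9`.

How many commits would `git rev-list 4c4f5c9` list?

10

Walking parent pointers from 4c4f5c9: reachable set = {0294d79, 06bf17f, 0c30b28, 2eb2d25, 47f2cc5, 4c4f5c9, 5b79e85, 5b83112, ad1147d, fa437c8}.
That is 10 commits.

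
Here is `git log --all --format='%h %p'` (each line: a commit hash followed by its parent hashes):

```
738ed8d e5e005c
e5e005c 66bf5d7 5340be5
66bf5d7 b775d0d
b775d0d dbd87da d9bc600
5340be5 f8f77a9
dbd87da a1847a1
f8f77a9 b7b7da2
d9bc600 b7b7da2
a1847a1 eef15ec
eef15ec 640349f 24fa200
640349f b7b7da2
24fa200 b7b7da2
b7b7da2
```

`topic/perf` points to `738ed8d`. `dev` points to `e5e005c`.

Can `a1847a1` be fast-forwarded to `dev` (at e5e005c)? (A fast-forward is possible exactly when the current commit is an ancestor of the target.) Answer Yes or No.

A fast-forward from a1847a1 to e5e005c is possible iff a1847a1 is an ancestor of e5e005c.
Ancestors of e5e005c: {24fa200, 5340be5, 640349f, 66bf5d7, a1847a1, b775d0d, b7b7da2, d9bc600, dbd87da, e5e005c, eef15ec, f8f77a9}.
a1847a1 is among them, so fast-forward is possible.

Yes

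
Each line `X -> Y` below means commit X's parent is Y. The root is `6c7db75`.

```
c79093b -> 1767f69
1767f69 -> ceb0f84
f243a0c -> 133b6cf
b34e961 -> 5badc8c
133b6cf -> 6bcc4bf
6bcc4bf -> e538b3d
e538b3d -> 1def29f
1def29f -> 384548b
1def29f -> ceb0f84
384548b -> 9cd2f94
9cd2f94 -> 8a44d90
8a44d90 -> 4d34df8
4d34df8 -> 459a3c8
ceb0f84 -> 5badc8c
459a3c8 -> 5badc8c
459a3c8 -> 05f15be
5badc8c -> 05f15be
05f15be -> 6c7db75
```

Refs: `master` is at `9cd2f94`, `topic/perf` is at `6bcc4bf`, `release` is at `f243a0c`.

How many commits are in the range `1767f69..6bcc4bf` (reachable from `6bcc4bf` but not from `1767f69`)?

8

Reachable from 6bcc4bf: {05f15be, 1def29f, 384548b, 459a3c8, 4d34df8, 5badc8c, 6bcc4bf, 6c7db75, 8a44d90, 9cd2f94, ceb0f84, e538b3d}.
Reachable from 1767f69: {05f15be, 1767f69, 5badc8c, 6c7db75, ceb0f84}.
In 6bcc4bf's history but not 1767f69's: {1def29f, 384548b, 459a3c8, 4d34df8, 6bcc4bf, 8a44d90, 9cd2f94, e538b3d} — 8 commits.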